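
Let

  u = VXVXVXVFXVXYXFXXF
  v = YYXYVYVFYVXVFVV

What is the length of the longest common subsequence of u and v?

7

Match V (u #1, v #5), V (u #3, v #7), V (u #5, v #10), X (u #6, v #11), V (u #7, v #12), F (u #8, v #13), V (u #10, v #15) — 7 characters in the same relative order in both. dp[17][15] = 7 confirms this is the maximum.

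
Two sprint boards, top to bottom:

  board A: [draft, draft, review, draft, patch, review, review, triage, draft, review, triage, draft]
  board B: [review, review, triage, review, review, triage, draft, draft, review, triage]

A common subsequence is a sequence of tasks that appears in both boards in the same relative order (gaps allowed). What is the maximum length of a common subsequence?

One common subsequence of length 7: review at board A[3]=board B[2]; then review at board A[6]=board B[4]; then review at board A[7]=board B[5]; then triage at board A[8]=board B[6]; then draft at board A[9]=board B[8]; then review at board A[10]=board B[9]; then triage at board A[11]=board B[10]. Since dp[12][10] = 7, nothing longer is possible.

7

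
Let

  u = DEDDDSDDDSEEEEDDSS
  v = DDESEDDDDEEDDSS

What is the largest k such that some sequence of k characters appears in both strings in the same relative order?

12

One common subsequence of length 12: D at u[1]=v[2]; then E at u[2]=v[5]; then D at u[5]=v[6]; then D at u[7]=v[7]; then D at u[8]=v[8]; then D at u[9]=v[9]; then E at u[13]=v[10]; then E at u[14]=v[11]; then D at u[15]=v[12]; then D at u[16]=v[13]; then S at u[17]=v[14]; then S at u[18]=v[15], and the DP table's final entry dp[18][15] is also 12, so no common subsequence is longer.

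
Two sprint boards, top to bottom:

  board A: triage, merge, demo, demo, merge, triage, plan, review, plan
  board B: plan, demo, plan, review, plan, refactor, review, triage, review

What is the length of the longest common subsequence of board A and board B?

Taking demo at board A[4]=board B[2], then plan at board A[7]=board B[3], then review at board A[8]=board B[4], then plan at board A[9]=board B[5] gives a common subsequence of length 4. Since dp[9][9] = 4, nothing longer is possible.

4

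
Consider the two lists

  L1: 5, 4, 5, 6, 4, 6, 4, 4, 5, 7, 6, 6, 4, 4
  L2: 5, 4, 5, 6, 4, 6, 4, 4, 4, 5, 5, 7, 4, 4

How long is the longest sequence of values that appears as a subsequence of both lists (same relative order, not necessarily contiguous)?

Pick 5 at L1[1]=L2[1] → 4 at L1[2]=L2[2] → 5 at L1[3]=L2[3] → 6 at L1[4]=L2[4] → 4 at L1[5]=L2[5] → 6 at L1[6]=L2[6] → 4 at L1[7]=L2[8] → 4 at L1[8]=L2[9] → 5 at L1[9]=L2[11] → 7 at L1[10]=L2[12] → 4 at L1[13]=L2[13] → 4 at L1[14]=L2[14]; all 12 values appear in both, in order. The LCS DP gives dp[14][14] = 12, so this is optimal.

12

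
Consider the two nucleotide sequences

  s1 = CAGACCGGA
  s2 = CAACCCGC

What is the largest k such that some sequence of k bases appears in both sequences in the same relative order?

Let dp[i][j] be the LCS length of the first i bases of s1 and the first j bases of s2. dp[i][j] = dp[i-1][j-1]+1 when the i-th and j-th bases match, else max(dp[i-1][j], dp[i][j-1]).
    ·  C  A  A  C  C  C  G  C
 ·  0  0  0  0  0  0  0  0  0
 C  0  1  1  1  1  1  1  1  1
 A  0  1  2  2  2  2  2  2  2
 G  0  1  2  2  2  2  2  3  3
 A  0  1  2  3  3  3  3  3  3
 C  0  1  2  3  4  4  4  4  4
 C  0  1  2  3  4  5  5  5  5
 G  0  1  2  3  4  5  5  6  6
 G  0  1  2  3  4  5  5  6  6
 A  0  1  2  3  4  5  5  6  6
dp[9][8] = 6. One LCS (by backtracking along matches): CAACCG.

6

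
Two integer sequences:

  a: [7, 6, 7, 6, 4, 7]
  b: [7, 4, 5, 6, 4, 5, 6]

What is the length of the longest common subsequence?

Taking 7 at a[1]=b[1], 6 at a[2]=b[4], 6 at a[4]=b[7] gives a common subsequence of length 3. Since dp[6][7] = 3, nothing longer is possible.

3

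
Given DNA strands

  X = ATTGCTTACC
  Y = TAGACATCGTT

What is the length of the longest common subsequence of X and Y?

5

One common subsequence of length 5: A [1,6] → T [2,7] → G [4,9] → T [6,10] → T [7,11], and the DP table's final entry dp[10][11] is also 5, so no common subsequence is longer.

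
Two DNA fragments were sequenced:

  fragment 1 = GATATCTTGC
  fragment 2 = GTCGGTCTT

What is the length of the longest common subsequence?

6

Let dp[i][j] be the LCS length of the first i bases of fragment 1 and the first j bases of fragment 2. dp[i][j] = dp[i-1][j-1]+1 when the i-th and j-th bases match, else max(dp[i-1][j], dp[i][j-1]).
    ·  G  T  C  G  G  T  C  T  T
 ·  0  0  0  0  0  0  0  0  0  0
 G  0  1  1  1  1  1  1  1  1  1
 A  0  1  1  1  1  1  1  1  1  1
 T  0  1  2  2  2  2  2  2  2  2
 A  0  1  2  2  2  2  2  2  2  2
 T  0  1  2  2  2  2  3  3  3  3
 C  0  1  2  3  3  3  3  4  4  4
 T  0  1  2  3  3  3  4  4  5  5
 T  0  1  2  3  3  3  4  4  5  6
 G  0  1  2  3  4  4  4  4  5  6
 C  0  1  2  3  4  4  4  5  5  6
dp[10][9] = 6. One LCS (by backtracking along matches): GTTCTT.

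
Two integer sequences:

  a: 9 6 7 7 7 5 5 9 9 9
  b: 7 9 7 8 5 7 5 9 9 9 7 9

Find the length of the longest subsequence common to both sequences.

Taking 9 [1,2] → 7 [3,3] → 7 [5,6] → 5 [6,7] → 9 [8,9] → 9 [9,10] → 9 [10,12] gives a common subsequence of length 7. The LCS DP gives dp[10][12] = 7, so this is optimal.

7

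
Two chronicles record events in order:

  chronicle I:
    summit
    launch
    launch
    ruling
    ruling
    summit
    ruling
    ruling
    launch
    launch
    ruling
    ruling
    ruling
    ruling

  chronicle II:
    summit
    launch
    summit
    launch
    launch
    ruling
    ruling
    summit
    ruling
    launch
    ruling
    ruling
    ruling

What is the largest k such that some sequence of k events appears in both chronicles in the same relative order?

Taking summit [1,3], then launch [2,4], then launch [3,5], then ruling [4,6], then ruling [5,7], then summit [6,8], then ruling [8,9], then launch [10,10], then ruling [12,11], then ruling [13,12], then ruling [14,13] gives a common subsequence of length 11, and the DP table's final entry dp[14][13] is also 11, so no common subsequence is longer.

11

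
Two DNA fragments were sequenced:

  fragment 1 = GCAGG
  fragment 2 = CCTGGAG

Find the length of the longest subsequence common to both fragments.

3

Match G at fragment 1[1]=fragment 2[5], A at fragment 1[3]=fragment 2[6], G at fragment 1[5]=fragment 2[7] — 3 bases in the same relative order in both. The LCS DP gives dp[5][7] = 3, so this is optimal.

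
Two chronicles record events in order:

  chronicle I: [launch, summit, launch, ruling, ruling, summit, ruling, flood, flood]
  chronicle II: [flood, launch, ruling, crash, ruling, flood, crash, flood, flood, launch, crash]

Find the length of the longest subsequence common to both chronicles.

5

Pick launch at chronicle I[3]=chronicle II[2] → ruling at chronicle I[4]=chronicle II[3] → ruling at chronicle I[5]=chronicle II[5] → flood at chronicle I[8]=chronicle II[8] → flood at chronicle I[9]=chronicle II[9]; all 5 events appear in both, in order. dp[9][11] = 5 confirms this is the maximum.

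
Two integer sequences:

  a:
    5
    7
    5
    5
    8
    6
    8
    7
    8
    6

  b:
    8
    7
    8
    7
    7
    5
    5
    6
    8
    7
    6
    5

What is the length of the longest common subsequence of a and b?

7

Pick 7 at a[2]=b[5], then 5 at a[3]=b[6], then 5 at a[4]=b[7], then 6 at a[6]=b[8], then 8 at a[7]=b[9], then 7 at a[8]=b[10], then 6 at a[10]=b[11]; all 7 values appear in both, in order. Since dp[10][12] = 7, nothing longer is possible.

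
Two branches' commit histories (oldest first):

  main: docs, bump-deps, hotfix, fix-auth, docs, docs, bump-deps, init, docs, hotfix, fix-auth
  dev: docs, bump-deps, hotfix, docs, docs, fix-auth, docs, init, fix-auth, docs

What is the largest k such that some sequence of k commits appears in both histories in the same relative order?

7

Taking docs at main[1]=dev[1], bump-deps at main[2]=dev[2], hotfix at main[3]=dev[3], fix-auth at main[4]=dev[6], docs at main[6]=dev[7], init at main[8]=dev[8], docs at main[9]=dev[10] gives a common subsequence of length 7. dp[11][10] = 7 confirms this is the maximum.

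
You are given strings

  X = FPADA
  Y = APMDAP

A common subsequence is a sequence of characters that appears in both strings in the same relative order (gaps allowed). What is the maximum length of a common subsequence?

Let dp[i][j] be the LCS length of the first i characters of X and the first j characters of Y. dp[i][j] = dp[i-1][j-1]+1 when the i-th and j-th characters match, else max(dp[i-1][j], dp[i][j-1]).
    ·  A  P  M  D  A  P
 ·  0  0  0  0  0  0  0
 F  0  0  0  0  0  0  0
 P  0  0  1  1  1  1  1
 A  0  1  1  1  1  2  2
 D  0  1  1  1  2  2  2
 A  0  1  1  1  2  3  3
dp[5][6] = 3. One LCS (by backtracking along matches): PDA.

3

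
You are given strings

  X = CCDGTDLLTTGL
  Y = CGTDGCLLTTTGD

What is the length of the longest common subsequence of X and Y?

9

Pick C [2,1], then G [4,2], then T [5,3], then D [6,4], then L [7,7], then L [8,8], then T [9,10], then T [10,11], then G [11,12]; all 9 characters appear in both, in order. dp[12][13] = 9 confirms this is the maximum.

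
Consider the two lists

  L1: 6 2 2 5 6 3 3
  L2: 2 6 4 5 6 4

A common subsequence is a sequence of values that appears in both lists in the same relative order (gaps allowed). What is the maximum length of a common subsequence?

3

One common subsequence of length 3: 6 at L1[1]=L2[2], 5 at L1[4]=L2[4], 6 at L1[5]=L2[5]. The LCS DP gives dp[7][6] = 3, so this is optimal.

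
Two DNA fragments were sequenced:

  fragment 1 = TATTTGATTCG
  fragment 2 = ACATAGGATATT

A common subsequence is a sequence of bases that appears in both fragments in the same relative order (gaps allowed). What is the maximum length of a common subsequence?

6

Let dp[i][j] be the LCS length of the first i bases of fragment 1 and the first j bases of fragment 2. dp[i][j] = dp[i-1][j-1]+1 when the i-th and j-th bases match, else max(dp[i-1][j], dp[i][j-1]).
    ·  A  C  A  T  A  G  G  A  T  A  T  T
 ·  0  0  0  0  0  0  0  0  0  0  0  0  0
 T  0  0  0  0  1  1  1  1  1  1  1  1  1
 A  0  1  1  1  1  2  2  2  2  2  2  2  2
 T  0  1  1  1  2  2  2  2  2  3  3  3  3
 T  0  1  1  1  2  2  2  2  2  3  3  4  4
 T  0  1  1  1  2  2  2  2  2  3  3  4  5
 G  0  1  1  1  2  2  3  3  3  3  3  4  5
 A  0  1  1  2  2  3  3  3  4  4  4  4  5
 T  0  1  1  2  3  3  3  3  4  5  5  5  5
 T  0  1  1  2  3  3  3  3  4  5  5  6  6
 C  0  1  2  2  3  3  3  3  4  5  5  6  6
 G  0  1  2  2  3  3  4  4  4  5  5  6  6
dp[11][12] = 6. One LCS (by backtracking along matches): TATATT.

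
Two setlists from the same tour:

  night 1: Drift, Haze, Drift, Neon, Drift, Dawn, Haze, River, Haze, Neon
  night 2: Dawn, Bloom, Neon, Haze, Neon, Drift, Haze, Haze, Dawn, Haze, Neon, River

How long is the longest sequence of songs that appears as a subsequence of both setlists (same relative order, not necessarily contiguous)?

One common subsequence of length 6: Haze (night 1 #2, night 2 #4), Neon (night 1 #4, night 2 #5), Drift (night 1 #5, night 2 #6), Dawn (night 1 #6, night 2 #9), Haze (night 1 #7, night 2 #10), River (night 1 #8, night 2 #12). The LCS DP gives dp[10][12] = 6, so this is optimal.

6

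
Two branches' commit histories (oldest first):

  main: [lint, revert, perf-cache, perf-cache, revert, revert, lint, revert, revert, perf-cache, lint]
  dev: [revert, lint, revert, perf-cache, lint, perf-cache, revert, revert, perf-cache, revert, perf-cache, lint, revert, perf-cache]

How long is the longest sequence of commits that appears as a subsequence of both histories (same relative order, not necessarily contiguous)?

Match lint [1,2] → revert [2,3] → perf-cache [3,4] → perf-cache [4,6] → revert [5,8] → revert [6,10] → lint [7,12] → revert [9,13] → perf-cache [10,14] — 9 commits in the same relative order in both. Since dp[11][14] = 9, nothing longer is possible.

9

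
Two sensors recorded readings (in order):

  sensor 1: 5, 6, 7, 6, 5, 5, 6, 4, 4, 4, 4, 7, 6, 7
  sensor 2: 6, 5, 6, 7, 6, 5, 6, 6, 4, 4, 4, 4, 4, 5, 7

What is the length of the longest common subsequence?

One common subsequence of length 11: 5 at sensor 1[1]=sensor 2[2]; then 6 at sensor 1[2]=sensor 2[3]; then 7 at sensor 1[3]=sensor 2[4]; then 6 at sensor 1[4]=sensor 2[5]; then 5 at sensor 1[5]=sensor 2[6]; then 6 at sensor 1[7]=sensor 2[8]; then 4 at sensor 1[8]=sensor 2[10]; then 4 at sensor 1[9]=sensor 2[11]; then 4 at sensor 1[10]=sensor 2[12]; then 4 at sensor 1[11]=sensor 2[13]; then 7 at sensor 1[14]=sensor 2[15]. dp[14][15] = 11 confirms this is the maximum.

11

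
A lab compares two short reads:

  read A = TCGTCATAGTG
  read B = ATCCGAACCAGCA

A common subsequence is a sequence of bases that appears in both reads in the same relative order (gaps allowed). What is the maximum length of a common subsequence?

6

Pick T [1,2], C [2,4], G [3,5], C [5,9], A [6,10], A [8,13]; all 6 bases appear in both, in order. dp[11][13] = 6 confirms this is the maximum.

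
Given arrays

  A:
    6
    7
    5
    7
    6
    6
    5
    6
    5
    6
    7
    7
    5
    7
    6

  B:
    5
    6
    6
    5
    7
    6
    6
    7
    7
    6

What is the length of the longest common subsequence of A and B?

Let dp[i][j] be the LCS length of the first i values of A and the first j values of B. dp[i][j] = dp[i-1][j-1]+1 when the i-th and j-th values match, else max(dp[i-1][j], dp[i][j-1]).
    ·  5  6  6  5  7  6  6  7  7  6
 ·  0  0  0  0  0  0  0  0  0  0  0
 6  0  0  1  1  1  1  1  1  1  1  1
 7  0  0  1  1  1  2  2  2  2  2  2
 5  0  1  1  1  2  2  2  2  2  2  2
 7  0  1  1  1  2  3  3  3  3  3  3
 6  0  1  2  2  2  3  4  4  4  4  4
 6  0  1  2  3  3  3  4  5  5  5  5
 5  0  1  2  3  4  4  4  5  5  5  5
 6  0  1  2  3  4  4  5  5  5  5  6
 5  0  1  2  3  4  4  5  5  5  5  6
 6  0  1  2  3  4  4  5  6  6  6  6
 7  0  1  2  3  4  5  5  6  7  7  7
 7  0  1  2  3  4  5  5  6  7  8  8
 5  0  1  2  3  4  5  5  6  7  8  8
 7  0  1  2  3  4  5  5  6  7  8  8
 6  0  1  2  3  4  5  6  6  7  8  9
dp[15][10] = 9. One LCS (by backtracking along matches): 5, 6, 6, 5, 6, 6, 7, 7, 6.

9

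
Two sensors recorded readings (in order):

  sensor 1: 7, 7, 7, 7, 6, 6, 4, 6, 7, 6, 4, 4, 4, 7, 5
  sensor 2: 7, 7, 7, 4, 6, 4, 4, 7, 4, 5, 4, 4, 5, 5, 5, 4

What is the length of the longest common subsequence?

10

Match 7 [1,1], 7 [2,2], 7 [3,3], 6 [5,5], 4 [7,7], 7 [9,8], 4 [11,9], 4 [12,11], 4 [13,12], 5 [15,15] — 10 values in the same relative order in both. dp[15][16] = 10 confirms this is the maximum.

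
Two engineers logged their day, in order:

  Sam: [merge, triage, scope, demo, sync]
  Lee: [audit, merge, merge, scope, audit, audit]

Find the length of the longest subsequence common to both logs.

One common subsequence of length 2: merge (Sam #1, Lee #3), then scope (Sam #3, Lee #4). dp[5][6] = 2 confirms this is the maximum.

2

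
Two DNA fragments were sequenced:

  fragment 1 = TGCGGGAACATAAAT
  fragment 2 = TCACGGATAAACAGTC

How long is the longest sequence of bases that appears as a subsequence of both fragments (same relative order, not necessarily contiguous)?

10

Match T [1,1], C [3,4], G [5,5], G [6,6], A [7,7], A [8,9], A [10,10], A [12,11], A [13,13], T [15,15] — 10 bases in the same relative order in both. Since dp[15][16] = 10, nothing longer is possible.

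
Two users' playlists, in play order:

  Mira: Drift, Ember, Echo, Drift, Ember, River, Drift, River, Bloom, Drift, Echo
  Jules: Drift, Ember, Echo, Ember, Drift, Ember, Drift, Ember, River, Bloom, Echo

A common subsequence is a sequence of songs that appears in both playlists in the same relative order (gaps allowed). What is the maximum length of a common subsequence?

9

One common subsequence of length 9: Drift [1,1] → Ember [2,2] → Echo [3,3] → Drift [4,5] → Ember [5,6] → Drift [7,7] → River [8,9] → Bloom [9,10] → Echo [11,11], and the DP table's final entry dp[11][11] is also 9, so no common subsequence is longer.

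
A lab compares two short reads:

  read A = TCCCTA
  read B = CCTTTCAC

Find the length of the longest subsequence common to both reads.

4

Let dp[i][j] be the LCS length of the first i bases of read A and the first j bases of read B. dp[i][j] = dp[i-1][j-1]+1 when the i-th and j-th bases match, else max(dp[i-1][j], dp[i][j-1]).
    ·  C  C  T  T  T  C  A  C
 ·  0  0  0  0  0  0  0  0  0
 T  0  0  0  1  1  1  1  1  1
 C  0  1  1  1  1  1  2  2  2
 C  0  1  2  2  2  2  2  2  3
 C  0  1  2  2  2  2  3  3  3
 T  0  1  2  3  3  3  3  3  3
 A  0  1  2  3  3  3  3  4  4
dp[6][8] = 4. One LCS (by backtracking along matches): CCCA.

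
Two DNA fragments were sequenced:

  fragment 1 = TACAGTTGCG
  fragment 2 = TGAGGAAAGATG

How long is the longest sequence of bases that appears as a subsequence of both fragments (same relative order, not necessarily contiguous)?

6

Let dp[i][j] be the LCS length of the first i bases of fragment 1 and the first j bases of fragment 2. dp[i][j] = dp[i-1][j-1]+1 when the i-th and j-th bases match, else max(dp[i-1][j], dp[i][j-1]).
    ·  T  G  A  G  G  A  A  A  G  A  T  G
 ·  0  0  0  0  0  0  0  0  0  0  0  0  0
 T  0  1  1  1  1  1  1  1  1  1  1  1  1
 A  0  1  1  2  2  2  2  2  2  2  2  2  2
 C  0  1  1  2  2  2  2  2  2  2  2  2  2
 A  0  1  1  2  2  2  3  3  3  3  3  3  3
 G  0  1  2  2  3  3  3  3  3  4  4  4  4
 T  0  1  2  2  3  3  3  3  3  4  4  5  5
 T  0  1  2  2  3  3  3  3  3  4  4  5  5
 G  0  1  2  2  3  4  4  4  4  4  4  5  6
 C  0  1  2  2  3  4  4  4  4  4  4  5  6
 G  0  1  2  2  3  4  4  4  4  5  5  5  6
dp[10][12] = 6. One LCS (by backtracking along matches): TAAGTG.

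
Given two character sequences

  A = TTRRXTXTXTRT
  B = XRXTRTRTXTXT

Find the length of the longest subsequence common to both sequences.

Let dp[i][j] be the LCS length of the first i characters of A and the first j characters of B. dp[i][j] = dp[i-1][j-1]+1 when the i-th and j-th characters match, else max(dp[i-1][j], dp[i][j-1]).
    ·  X  R  X  T  R  T  R  T  X  T  X  T
 ·  0  0  0  0  0  0  0  0  0  0  0  0  0
 T  0  0  0  0  1  1  1  1  1  1  1  1  1
 T  0  0  0  0  1  1  2  2  2  2  2  2  2
 R  0  0  1  1  1  2  2  3  3  3  3  3  3
 R  0  0  1  1  1  2  2  3  3  3  3  3  3
 X  0  1  1  2  2  2  2  3  3  4  4  4  4
 T  0  1  1  2  3  3  3  3  4  4  5  5  5
 X  0  1  1  2  3  3  3  3  4  5  5  6  6
 T  0  1  1  2  3  3  4  4  4  5  6  6  7
 X  0  1  1  2  3  3  4  4  4  5  6  7  7
 T  0  1  1  2  3  3  4  4  5  5  6  7  8
 R  0  1  2  2  3  4  4  5  5  5  6  7  8
 T  0  1  2  2  3  4  5  5  6  6  6  7  8
dp[12][12] = 8. One LCS (by backtracking along matches): TTRTXTXT.

8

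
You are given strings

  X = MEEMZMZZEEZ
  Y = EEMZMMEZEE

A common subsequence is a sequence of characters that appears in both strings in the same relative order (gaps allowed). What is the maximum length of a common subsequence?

Match E (X #2, Y #1), E (X #3, Y #2), M (X #4, Y #3), Z (X #5, Y #4), M (X #6, Y #6), Z (X #8, Y #8), E (X #9, Y #9), E (X #10, Y #10) — 8 characters in the same relative order in both. dp[11][10] = 8 confirms this is the maximum.

8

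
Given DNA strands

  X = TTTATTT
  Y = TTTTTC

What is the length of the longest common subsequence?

5

Taking T [1,1], T [2,2], T [3,3], T [5,4], T [6,5] gives a common subsequence of length 5. dp[7][6] = 5 confirms this is the maximum.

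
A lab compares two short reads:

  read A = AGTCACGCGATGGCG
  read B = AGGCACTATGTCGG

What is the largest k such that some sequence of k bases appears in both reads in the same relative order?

Pick A [1,1] → G [2,3] → C [4,4] → A [5,5] → C [6,6] → A [10,8] → T [11,9] → G [12,10] → G [13,13] → G [15,14]; all 10 bases appear in both, in order, and the DP table's final entry dp[15][14] is also 10, so no common subsequence is longer.

10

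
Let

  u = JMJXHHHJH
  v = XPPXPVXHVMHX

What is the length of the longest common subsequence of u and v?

Taking X at u[4]=v[7]; then H at u[5]=v[8]; then H at u[6]=v[11] gives a common subsequence of length 3, and the DP table's final entry dp[9][12] is also 3, so no common subsequence is longer.

3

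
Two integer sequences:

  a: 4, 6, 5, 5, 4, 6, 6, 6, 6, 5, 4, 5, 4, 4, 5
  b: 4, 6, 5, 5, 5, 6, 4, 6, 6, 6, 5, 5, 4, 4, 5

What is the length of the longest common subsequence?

13

One common subsequence of length 13: 4 [1,1], 6 [2,2], 5 [3,4], 5 [4,5], 4 [5,7], 6 [7,8], 6 [8,9], 6 [9,10], 5 [10,11], 5 [12,12], 4 [13,13], 4 [14,14], 5 [15,15]. The LCS DP gives dp[15][15] = 13, so this is optimal.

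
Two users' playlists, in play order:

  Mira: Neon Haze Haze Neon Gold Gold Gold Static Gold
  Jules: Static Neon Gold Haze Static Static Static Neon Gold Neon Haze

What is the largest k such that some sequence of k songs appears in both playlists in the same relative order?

4

Match Neon (Mira #1, Jules #2); then Haze (Mira #2, Jules #4); then Neon (Mira #4, Jules #8); then Gold (Mira #5, Jules #9) — 4 songs in the same relative order in both. The LCS DP gives dp[9][11] = 4, so this is optimal.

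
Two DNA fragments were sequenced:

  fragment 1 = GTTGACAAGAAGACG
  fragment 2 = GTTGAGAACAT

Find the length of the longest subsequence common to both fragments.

9

Taking G [1,1], then T [2,2], then T [3,3], then G [4,4], then A [8,5], then G [9,6], then A [10,7], then A [11,8], then A [13,10] gives a common subsequence of length 9. dp[15][11] = 9 confirms this is the maximum.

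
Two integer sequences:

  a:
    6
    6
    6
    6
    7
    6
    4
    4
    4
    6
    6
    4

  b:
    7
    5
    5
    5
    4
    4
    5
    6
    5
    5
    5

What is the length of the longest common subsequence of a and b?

Let dp[i][j] be the LCS length of the first i values of a and the first j values of b. dp[i][j] = dp[i-1][j-1]+1 when the i-th and j-th values match, else max(dp[i-1][j], dp[i][j-1]).
    ·  7  5  5  5  4  4  5  6  5  5  5
 ·  0  0  0  0  0  0  0  0  0  0  0  0
 6  0  0  0  0  0  0  0  0  1  1  1  1
 6  0  0  0  0  0  0  0  0  1  1  1  1
 6  0  0  0  0  0  0  0  0  1  1  1  1
 6  0  0  0  0  0  0  0  0  1  1  1  1
 7  0  1  1  1  1  1  1  1  1  1  1  1
 6  0  1  1  1  1  1  1  1  2  2  2  2
 4  0  1  1  1  1  2  2  2  2  2  2  2
 4  0  1  1  1  1  2  3  3  3  3  3  3
 4  0  1  1  1  1  2  3  3  3  3  3  3
 6  0  1  1  1  1  2  3  3  4  4  4  4
 6  0  1  1  1  1  2  3  3  4  4  4  4
 4  0  1  1  1  1  2  3  3  4  4  4  4
dp[12][11] = 4. One LCS (by backtracking along matches): 7, 4, 4, 6.

4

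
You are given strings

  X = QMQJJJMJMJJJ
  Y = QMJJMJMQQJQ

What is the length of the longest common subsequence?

8

One common subsequence of length 8: Q (X #1, Y #1); then M (X #2, Y #2); then J (X #5, Y #3); then J (X #6, Y #4); then M (X #7, Y #5); then J (X #8, Y #6); then M (X #9, Y #7); then J (X #10, Y #10). The LCS DP gives dp[12][11] = 8, so this is optimal.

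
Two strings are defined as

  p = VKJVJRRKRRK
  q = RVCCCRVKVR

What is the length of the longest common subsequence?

Match V (p #1, q #7) → K (p #2, q #8) → V (p #4, q #9) → R (p #10, q #10) — 4 characters in the same relative order in both. The LCS DP gives dp[11][10] = 4, so this is optimal.

4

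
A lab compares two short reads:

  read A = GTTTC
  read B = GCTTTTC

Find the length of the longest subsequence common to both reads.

Match G (read A #1, read B #1); then T (read A #2, read B #4); then T (read A #3, read B #5); then T (read A #4, read B #6); then C (read A #5, read B #7) — 5 bases in the same relative order in both. The LCS DP gives dp[5][7] = 5, so this is optimal.

5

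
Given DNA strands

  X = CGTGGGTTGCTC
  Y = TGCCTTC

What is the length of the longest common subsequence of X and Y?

5

Let dp[i][j] be the LCS length of the first i bases of X and the first j bases of Y. dp[i][j] = dp[i-1][j-1]+1 when the i-th and j-th bases match, else max(dp[i-1][j], dp[i][j-1]).
    ·  T  G  C  C  T  T  C
 ·  0  0  0  0  0  0  0  0
 C  0  0  0  1  1  1  1  1
 G  0  0  1  1  1  1  1  1
 T  0  1  1  1  1  2  2  2
 G  0  1  2  2  2  2  2  2
 G  0  1  2  2  2  2  2  2
 G  0  1  2  2  2  2  2  2
 T  0  1  2  2  2  3  3  3
 T  0  1  2  2  2  3  4  4
 G  0  1  2  2  2  3  4  4
 C  0  1  2  3  3  3  4  5
 T  0  1  2  3  3  4  4  5
 C  0  1  2  3  4  4  4  5
dp[12][7] = 5. One LCS (by backtracking along matches): TGTTC.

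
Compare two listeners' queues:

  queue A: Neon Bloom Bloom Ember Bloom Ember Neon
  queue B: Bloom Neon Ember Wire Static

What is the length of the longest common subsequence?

One common subsequence of length 2: Neon at queue A[1]=queue B[2], then Ember at queue A[4]=queue B[3]. The LCS DP gives dp[7][5] = 2, so this is optimal.

2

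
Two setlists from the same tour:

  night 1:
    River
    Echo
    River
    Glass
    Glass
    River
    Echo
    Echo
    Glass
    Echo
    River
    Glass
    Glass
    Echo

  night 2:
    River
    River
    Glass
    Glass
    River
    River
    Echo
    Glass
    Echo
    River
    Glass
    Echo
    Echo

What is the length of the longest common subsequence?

11

Pick River at night 1[1]=night 2[1], then River at night 1[3]=night 2[2], then Glass at night 1[4]=night 2[3], then Glass at night 1[5]=night 2[4], then River at night 1[6]=night 2[6], then Echo at night 1[8]=night 2[7], then Glass at night 1[9]=night 2[8], then Echo at night 1[10]=night 2[9], then River at night 1[11]=night 2[10], then Glass at night 1[12]=night 2[11], then Echo at night 1[14]=night 2[13]; all 11 songs appear in both, in order. Since dp[14][13] = 11, nothing longer is possible.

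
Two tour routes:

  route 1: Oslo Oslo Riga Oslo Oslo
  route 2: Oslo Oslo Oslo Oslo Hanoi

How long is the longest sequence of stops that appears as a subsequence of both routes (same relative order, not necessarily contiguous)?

4

Pick Oslo at route 1[1]=route 2[1] → Oslo at route 1[2]=route 2[2] → Oslo at route 1[4]=route 2[3] → Oslo at route 1[5]=route 2[4]; all 4 stops appear in both, in order. The LCS DP gives dp[5][5] = 4, so this is optimal.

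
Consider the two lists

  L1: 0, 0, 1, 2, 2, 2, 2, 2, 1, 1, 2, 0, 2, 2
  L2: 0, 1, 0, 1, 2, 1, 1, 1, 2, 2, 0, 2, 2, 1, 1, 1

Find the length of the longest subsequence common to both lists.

10

Taking 0 (L1 #1, L2 #1) → 0 (L1 #2, L2 #3) → 1 (L1 #3, L2 #4) → 2 (L1 #4, L2 #5) → 2 (L1 #5, L2 #9) → 2 (L1 #6, L2 #10) → 2 (L1 #7, L2 #12) → 2 (L1 #8, L2 #13) → 1 (L1 #9, L2 #15) → 1 (L1 #10, L2 #16) gives a common subsequence of length 10. Since dp[14][16] = 10, nothing longer is possible.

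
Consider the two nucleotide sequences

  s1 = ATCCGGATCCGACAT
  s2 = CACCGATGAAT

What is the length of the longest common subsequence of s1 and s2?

Taking A at s1[1]=s2[2], then C at s1[3]=s2[3], then C at s1[4]=s2[4], then G at s1[6]=s2[5], then A at s1[7]=s2[6], then T at s1[8]=s2[7], then G at s1[11]=s2[8], then A at s1[12]=s2[9], then A at s1[14]=s2[10], then T at s1[15]=s2[11] gives a common subsequence of length 10. The LCS DP gives dp[15][11] = 10, so this is optimal.

10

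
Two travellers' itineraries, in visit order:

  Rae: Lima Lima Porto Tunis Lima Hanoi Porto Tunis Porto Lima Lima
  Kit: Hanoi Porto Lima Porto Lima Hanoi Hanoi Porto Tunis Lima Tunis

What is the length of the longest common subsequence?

Match Lima at Rae[2]=Kit[3] → Porto at Rae[3]=Kit[4] → Lima at Rae[5]=Kit[5] → Hanoi at Rae[6]=Kit[7] → Porto at Rae[7]=Kit[8] → Tunis at Rae[8]=Kit[9] → Lima at Rae[10]=Kit[10] — 7 stops in the same relative order in both, and the DP table's final entry dp[11][11] is also 7, so no common subsequence is longer.

7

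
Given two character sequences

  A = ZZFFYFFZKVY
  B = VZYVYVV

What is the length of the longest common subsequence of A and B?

One common subsequence of length 4: Z (A #2, B #2), Y (A #5, B #3), V (A #10, B #4), Y (A #11, B #5). The LCS DP gives dp[11][7] = 4, so this is optimal.

4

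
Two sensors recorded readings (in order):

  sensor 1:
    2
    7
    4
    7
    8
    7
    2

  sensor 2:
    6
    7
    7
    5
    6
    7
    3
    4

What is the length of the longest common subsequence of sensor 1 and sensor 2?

3

Let dp[i][j] be the LCS length of the first i values of sensor 1 and the first j values of sensor 2. dp[i][j] = dp[i-1][j-1]+1 when the i-th and j-th values match, else max(dp[i-1][j], dp[i][j-1]).
    ·  6  7  7  5  6  7  3  4
 ·  0  0  0  0  0  0  0  0  0
 2  0  0  0  0  0  0  0  0  0
 7  0  0  1  1  1  1  1  1  1
 4  0  0  1  1  1  1  1  1  2
 7  0  0  1  2  2  2  2  2  2
 8  0  0  1  2  2  2  2  2  2
 7  0  0  1  2  2  2  3  3  3
 2  0  0  1  2  2  2  3  3  3
dp[7][8] = 3. One LCS (by backtracking along matches): 7, 7, 7.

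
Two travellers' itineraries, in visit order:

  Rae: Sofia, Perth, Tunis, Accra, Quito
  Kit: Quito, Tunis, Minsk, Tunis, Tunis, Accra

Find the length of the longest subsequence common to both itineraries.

Match Tunis (Rae #3, Kit #5), Accra (Rae #4, Kit #6) — 2 stops in the same relative order in both. Since dp[5][6] = 2, nothing longer is possible.

2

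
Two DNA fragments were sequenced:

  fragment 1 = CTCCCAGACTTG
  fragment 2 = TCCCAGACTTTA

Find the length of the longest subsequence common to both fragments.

10

Match T (fragment 1 #2, fragment 2 #1), then C (fragment 1 #3, fragment 2 #2), then C (fragment 1 #4, fragment 2 #3), then C (fragment 1 #5, fragment 2 #4), then A (fragment 1 #6, fragment 2 #5), then G (fragment 1 #7, fragment 2 #6), then A (fragment 1 #8, fragment 2 #7), then C (fragment 1 #9, fragment 2 #8), then T (fragment 1 #10, fragment 2 #10), then T (fragment 1 #11, fragment 2 #11) — 10 bases in the same relative order in both. dp[12][12] = 10 confirms this is the maximum.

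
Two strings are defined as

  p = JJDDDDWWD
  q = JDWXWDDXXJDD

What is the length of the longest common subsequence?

6

Taking J [2,1], D [3,2], D [4,6], D [5,7], D [6,11], D [9,12] gives a common subsequence of length 6, and the DP table's final entry dp[9][12] is also 6, so no common subsequence is longer.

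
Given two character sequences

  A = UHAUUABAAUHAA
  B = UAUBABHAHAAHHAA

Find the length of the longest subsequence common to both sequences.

10

Match U (A #1, B #1), then A (A #3, B #2), then U (A #4, B #3), then A (A #6, B #5), then B (A #7, B #6), then A (A #8, B #10), then A (A #9, B #11), then H (A #11, B #13), then A (A #12, B #14), then A (A #13, B #15) — 10 characters in the same relative order in both. The LCS DP gives dp[13][15] = 10, so this is optimal.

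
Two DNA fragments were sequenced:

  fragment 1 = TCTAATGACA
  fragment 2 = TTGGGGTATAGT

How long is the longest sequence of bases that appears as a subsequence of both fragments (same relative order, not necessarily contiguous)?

5

Pick T [1,2] → T [3,7] → A [4,8] → A [5,10] → T [6,12]; all 5 bases appear in both, in order. The LCS DP gives dp[10][12] = 5, so this is optimal.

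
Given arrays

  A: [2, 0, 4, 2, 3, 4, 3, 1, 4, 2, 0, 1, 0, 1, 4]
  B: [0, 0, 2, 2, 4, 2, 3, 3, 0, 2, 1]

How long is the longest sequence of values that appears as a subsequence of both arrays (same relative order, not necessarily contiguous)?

7

Pick 2 [1,4]; then 4 [3,5]; then 2 [4,6]; then 3 [5,7]; then 3 [7,8]; then 2 [10,10]; then 1 [14,11]; all 7 values appear in both, in order. The LCS DP gives dp[15][11] = 7, so this is optimal.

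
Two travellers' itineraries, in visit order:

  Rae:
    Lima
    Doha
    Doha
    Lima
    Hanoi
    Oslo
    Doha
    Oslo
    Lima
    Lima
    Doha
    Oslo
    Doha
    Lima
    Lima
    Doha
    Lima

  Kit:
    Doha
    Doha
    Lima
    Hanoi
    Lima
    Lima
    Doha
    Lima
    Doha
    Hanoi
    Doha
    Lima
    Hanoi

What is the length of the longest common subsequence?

10

One common subsequence of length 10: Doha at Rae[2]=Kit[1], Doha at Rae[3]=Kit[2], Lima at Rae[4]=Kit[3], Hanoi at Rae[5]=Kit[4], Lima at Rae[9]=Kit[5], Lima at Rae[10]=Kit[6], Doha at Rae[11]=Kit[7], Doha at Rae[13]=Kit[9], Doha at Rae[16]=Kit[11], Lima at Rae[17]=Kit[12]. Since dp[17][13] = 10, nothing longer is possible.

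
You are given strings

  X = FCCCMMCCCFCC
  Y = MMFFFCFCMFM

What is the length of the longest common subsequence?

One common subsequence of length 5: F at X[1]=Y[5] → C at X[2]=Y[6] → C at X[4]=Y[8] → M at X[5]=Y[9] → M at X[6]=Y[11]. Since dp[12][11] = 5, nothing longer is possible.

5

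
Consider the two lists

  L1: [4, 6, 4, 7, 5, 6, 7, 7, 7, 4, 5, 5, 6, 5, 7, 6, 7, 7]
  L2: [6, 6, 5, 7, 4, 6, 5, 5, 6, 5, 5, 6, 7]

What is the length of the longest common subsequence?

Taking 6 (L1 #2, L2 #2) → 5 (L1 #5, L2 #3) → 7 (L1 #9, L2 #4) → 4 (L1 #10, L2 #5) → 5 (L1 #11, L2 #7) → 5 (L1 #12, L2 #8) → 6 (L1 #13, L2 #9) → 5 (L1 #14, L2 #11) → 6 (L1 #16, L2 #12) → 7 (L1 #18, L2 #13) gives a common subsequence of length 10. The LCS DP gives dp[18][13] = 10, so this is optimal.

10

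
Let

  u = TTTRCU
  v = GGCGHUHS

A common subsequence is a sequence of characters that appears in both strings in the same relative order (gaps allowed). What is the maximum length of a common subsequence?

2

Pick C [5,3]; then U [6,6]; all 2 characters appear in both, in order. Since dp[6][8] = 2, nothing longer is possible.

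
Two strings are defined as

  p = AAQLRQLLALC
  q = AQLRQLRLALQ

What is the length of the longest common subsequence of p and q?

Let dp[i][j] be the LCS length of the first i characters of p and the first j characters of q. dp[i][j] = dp[i-1][j-1]+1 when the i-th and j-th characters match, else max(dp[i-1][j], dp[i][j-1]).
    ·  A  Q  L  R  Q  L  R  L  A  L  Q
 ·  0  0  0  0  0  0  0  0  0  0  0  0
 A  0  1  1  1  1  1  1  1  1  1  1  1
 A  0  1  1  1  1  1  1  1  1  2  2  2
 Q  0  1  2  2  2  2  2  2  2  2  2  3
 L  0  1  2  3  3  3  3  3  3  3  3  3
 R  0  1  2  3  4  4  4  4  4  4  4  4
 Q  0  1  2  3  4  5  5  5  5  5  5  5
 L  0  1  2  3  4  5  6  6  6  6  6  6
 L  0  1  2  3  4  5  6  6  7  7  7  7
 A  0  1  2  3  4  5  6  6  7  8  8  8
 L  0  1  2  3  4  5  6  6  7  8  9  9
 C  0  1  2  3  4  5  6  6  7  8  9  9
dp[11][11] = 9. One LCS (by backtracking along matches): AQLRQLLAL.

9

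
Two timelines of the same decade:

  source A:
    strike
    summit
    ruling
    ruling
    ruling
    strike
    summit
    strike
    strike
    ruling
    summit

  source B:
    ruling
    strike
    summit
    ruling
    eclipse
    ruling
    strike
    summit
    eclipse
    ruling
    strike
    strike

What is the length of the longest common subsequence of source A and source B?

8

Taking strike (source A #1, source B #2), summit (source A #2, source B #3), ruling (source A #3, source B #4), ruling (source A #5, source B #6), strike (source A #6, source B #7), summit (source A #7, source B #8), strike (source A #8, source B #11), strike (source A #9, source B #12) gives a common subsequence of length 8. Since dp[11][12] = 8, nothing longer is possible.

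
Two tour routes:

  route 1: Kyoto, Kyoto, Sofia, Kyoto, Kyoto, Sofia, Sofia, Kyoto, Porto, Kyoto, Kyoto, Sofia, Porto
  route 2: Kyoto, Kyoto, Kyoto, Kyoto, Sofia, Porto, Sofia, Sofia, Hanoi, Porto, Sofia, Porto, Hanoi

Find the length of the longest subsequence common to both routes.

9

Pick Kyoto [1,1]; then Kyoto [2,2]; then Kyoto [4,3]; then Kyoto [5,4]; then Sofia [6,7]; then Sofia [7,8]; then Porto [9,10]; then Sofia [12,11]; then Porto [13,12]; all 9 stops appear in both, in order. The LCS DP gives dp[13][13] = 9, so this is optimal.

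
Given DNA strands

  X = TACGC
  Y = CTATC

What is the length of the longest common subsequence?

3

Taking T at X[1]=Y[2], A at X[2]=Y[3], C at X[5]=Y[5] gives a common subsequence of length 3. dp[5][5] = 3 confirms this is the maximum.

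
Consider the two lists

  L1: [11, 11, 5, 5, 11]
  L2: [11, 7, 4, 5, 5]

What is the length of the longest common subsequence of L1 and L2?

Let dp[i][j] be the LCS length of the first i values of L1 and the first j values of L2. dp[i][j] = dp[i-1][j-1]+1 when the i-th and j-th values match, else max(dp[i-1][j], dp[i][j-1]).
    · 11  7  4  5  5
 ·  0  0  0  0  0  0
11  0  1  1  1  1  1
11  0  1  1  1  1  1
 5  0  1  1  1  2  2
 5  0  1  1  1  2  3
11  0  1  1  1  2  3
dp[5][5] = 3. One LCS (by backtracking along matches): 11, 5, 5.

3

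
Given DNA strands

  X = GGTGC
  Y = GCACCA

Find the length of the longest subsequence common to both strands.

2

Match G at X[1]=Y[1] → C at X[5]=Y[5] — 2 bases in the same relative order in both, and the DP table's final entry dp[5][6] is also 2, so no common subsequence is longer.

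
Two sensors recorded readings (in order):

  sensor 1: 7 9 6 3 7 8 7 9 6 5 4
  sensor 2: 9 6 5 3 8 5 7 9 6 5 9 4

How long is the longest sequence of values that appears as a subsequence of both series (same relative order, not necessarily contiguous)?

9

Let dp[i][j] be the LCS length of the first i values of sensor 1 and the first j values of sensor 2. dp[i][j] = dp[i-1][j-1]+1 when the i-th and j-th values match, else max(dp[i-1][j], dp[i][j-1]).
    ·  9  6  5  3  8  5  7  9  6  5  9  4
 ·  0  0  0  0  0  0  0  0  0  0  0  0  0
 7  0  0  0  0  0  0  0  1  1  1  1  1  1
 9  0  1  1  1  1  1  1  1  2  2  2  2  2
 6  0  1  2  2  2  2  2  2  2  3  3  3  3
 3  0  1  2  2  3  3  3  3  3  3  3  3  3
 7  0  1  2  2  3  3  3  4  4  4  4  4  4
 8  0  1  2  2  3  4  4  4  4  4  4  4  4
 7  0  1  2  2  3  4  4  5  5  5  5  5  5
 9  0  1  2  2  3  4  4  5  6  6  6  6  6
 6  0  1  2  2  3  4  4  5  6  7  7  7  7
 5  0  1  2  3  3  4  5  5  6  7  8  8  8
 4  0  1  2  3  3  4  5  5  6  7  8  8  9
dp[11][12] = 9. One LCS (by backtracking along matches): 9, 6, 3, 8, 7, 9, 6, 5, 4.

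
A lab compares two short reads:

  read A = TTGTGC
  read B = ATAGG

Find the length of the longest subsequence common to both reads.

3

Match T (read A #1, read B #2), then G (read A #3, read B #4), then G (read A #5, read B #5) — 3 bases in the same relative order in both. Since dp[6][5] = 3, nothing longer is possible.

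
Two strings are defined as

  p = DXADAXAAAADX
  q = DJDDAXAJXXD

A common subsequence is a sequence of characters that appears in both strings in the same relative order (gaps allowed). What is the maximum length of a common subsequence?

Taking D (p #1, q #3); then D (p #4, q #4); then A (p #5, q #5); then X (p #6, q #6); then A (p #7, q #7); then D (p #11, q #11) gives a common subsequence of length 6. Since dp[12][11] = 6, nothing longer is possible.

6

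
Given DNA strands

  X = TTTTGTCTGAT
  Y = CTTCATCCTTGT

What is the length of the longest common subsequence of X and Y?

One common subsequence of length 7: T at X[1]=Y[2] → T at X[2]=Y[3] → T at X[3]=Y[6] → T at X[6]=Y[9] → T at X[8]=Y[10] → G at X[9]=Y[11] → T at X[11]=Y[12]. Since dp[11][12] = 7, nothing longer is possible.

7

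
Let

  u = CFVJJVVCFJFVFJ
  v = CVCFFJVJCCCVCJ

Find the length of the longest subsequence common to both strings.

7

Pick C at u[1]=v[3] → F at u[2]=v[5] → V at u[3]=v[7] → J at u[4]=v[8] → V at u[7]=v[12] → C at u[8]=v[13] → J at u[14]=v[14]; all 7 characters appear in both, in order, and the DP table's final entry dp[14][14] is also 7, so no common subsequence is longer.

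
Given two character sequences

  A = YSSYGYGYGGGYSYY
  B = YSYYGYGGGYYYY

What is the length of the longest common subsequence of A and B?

Pick Y (A #1, B #1), then S (A #3, B #2), then Y (A #4, B #3), then Y (A #6, B #4), then G (A #7, B #5), then Y (A #8, B #6), then G (A #9, B #7), then G (A #10, B #8), then G (A #11, B #9), then Y (A #12, B #11), then Y (A #14, B #12), then Y (A #15, B #13); all 12 characters appear in both, in order. Since dp[15][13] = 12, nothing longer is possible.

12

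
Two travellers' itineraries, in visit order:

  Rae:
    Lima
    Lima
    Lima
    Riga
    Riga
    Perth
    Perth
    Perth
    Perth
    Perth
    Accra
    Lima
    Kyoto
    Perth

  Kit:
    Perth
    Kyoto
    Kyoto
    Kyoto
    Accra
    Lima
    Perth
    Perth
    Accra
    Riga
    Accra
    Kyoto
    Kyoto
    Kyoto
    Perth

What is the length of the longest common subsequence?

6

Pick Lima (Rae #3, Kit #6), then Perth (Rae #6, Kit #7), then Perth (Rae #7, Kit #8), then Accra (Rae #11, Kit #11), then Kyoto (Rae #13, Kit #14), then Perth (Rae #14, Kit #15); all 6 stops appear in both, in order. Since dp[14][15] = 6, nothing longer is possible.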